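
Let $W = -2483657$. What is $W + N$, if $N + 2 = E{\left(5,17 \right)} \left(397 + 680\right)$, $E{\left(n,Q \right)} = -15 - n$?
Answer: $-2505199$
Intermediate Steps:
$N = -21542$ ($N = -2 + \left(-15 - 5\right) \left(397 + 680\right) = -2 + \left(-15 - 5\right) 1077 = -2 - 21540 = -21542$)
$W + N = -2483657 - 21542 = -2505199$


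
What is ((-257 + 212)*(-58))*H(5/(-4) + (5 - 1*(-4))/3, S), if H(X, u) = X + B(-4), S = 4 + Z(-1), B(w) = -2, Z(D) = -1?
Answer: -1305/2 ≈ -652.50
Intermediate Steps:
S = 3 (S = 4 - 1 = 3)
H(X, u) = -2 + X (H(X, u) = X - 2 = -2 + X)
((-257 + 212)*(-58))*H(5/(-4) + (5 - 1*(-4))/3, S) = ((-257 + 212)*(-58))*(-2 + (5/(-4) + (5 - 1*(-4))/3)) = (-45*(-58))*(-2 + (5*(-1/4) + (5 + 4)*(1/3))) = 2610*(-2 + (-5/4 + 9*(1/3))) = 2610*(-2 + (-5/4 + 3)) = 2610*(-2 + 7/4) = 2610*(-1/4) = -1305/2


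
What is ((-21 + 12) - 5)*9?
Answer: -126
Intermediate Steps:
((-21 + 12) - 5)*9 = (-9 - 5)*9 = -14*9 = -126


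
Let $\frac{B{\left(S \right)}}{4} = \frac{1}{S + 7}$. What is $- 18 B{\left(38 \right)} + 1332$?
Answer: $\frac{6652}{5} \approx 1330.4$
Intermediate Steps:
$B{\left(S \right)} = \frac{4}{7 + S}$ ($B{\left(S \right)} = \frac{4}{S + 7} = \frac{4}{7 + S}$)
$- 18 B{\left(38 \right)} + 1332 = - 18 \frac{4}{7 + 38} + 1332 = - 18 \cdot \frac{4}{45} + 1332 = - 18 \cdot 4 \cdot \frac{1}{45} + 1332 = \left(-18\right) \frac{4}{45} + 1332 = - \frac{8}{5} + 1332 = \frac{6652}{5}$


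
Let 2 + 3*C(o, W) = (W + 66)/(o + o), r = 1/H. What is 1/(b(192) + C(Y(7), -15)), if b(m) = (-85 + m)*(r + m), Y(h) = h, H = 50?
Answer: 525/10787011 ≈ 4.8670e-5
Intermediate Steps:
r = 1/50 ≈ 0.020000
b(m) = (-85 + m)*(1/50 + m)
C(o, W) = -⅔ + (66 + W)/(6*o) (C(o, W) = -⅔ + ((W + 66)/(o + o))/3 = -⅔ + ((66 + W)/((2*o)))/3 = -⅔ + ((66 + W)*(1/(2*o)))/3 = -⅔ + ((66 + W)/(2*o))/3 = -⅔ + (66 + W)/(6*o))
1/(b(192) + C(Y(7), -15)) = 1/((-17/10 + 192² - 4249/50*192) + (⅙)*(66 - 15 - 4*7)/7) = 1/((-17/10 + 36864 - 407904/25) + (⅙)*(⅐)*(66 - 15 - 28)) = 1/(1027307/50 + (⅙)*(⅐)*23) = 1/(1027307/50 + 23/42) = 1/(10787011/525) = 525/10787011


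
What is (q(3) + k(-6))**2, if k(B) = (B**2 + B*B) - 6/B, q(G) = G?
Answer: 5776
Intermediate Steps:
k(B) = -6/B + 2*B**2 (k(B) = (B**2 + B**2) - 6/B = 2*B**2 - 6/B = -6/B + 2*B**2)
(q(3) + k(-6))**2 = (3 + 2*(-3 + (-6)**3)/(-6))**2 = (3 + 2*(-1/6)*(-3 - 216))**2 = (3 + 2*(-1/6)*(-219))**2 = (3 + 73)**2 = 76**2 = 5776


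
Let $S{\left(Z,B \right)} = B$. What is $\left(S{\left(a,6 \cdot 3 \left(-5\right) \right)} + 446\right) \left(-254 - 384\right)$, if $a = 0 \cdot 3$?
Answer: $-227128$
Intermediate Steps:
$a = 0$
$\left(S{\left(a,6 \cdot 3 \left(-5\right) \right)} + 446\right) \left(-254 - 384\right) = \left(6 \cdot 3 \left(-5\right) + 446\right) \left(-254 - 384\right) = \left(18 \left(-5\right) + 446\right) \left(-638\right) = \left(-90 + 446\right) \left(-638\right) = 356 \left(-638\right) = -227128$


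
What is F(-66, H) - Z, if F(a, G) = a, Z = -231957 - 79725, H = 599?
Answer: 311616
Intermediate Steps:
Z = -311682
F(-66, H) - Z = -66 - 1*(-311682) = -66 + 311682 = 311616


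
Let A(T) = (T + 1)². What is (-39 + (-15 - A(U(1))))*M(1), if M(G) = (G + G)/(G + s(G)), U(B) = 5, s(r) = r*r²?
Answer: -90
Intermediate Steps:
s(r) = r³
M(G) = 2*G/(G + G³) (M(G) = (G + G)/(G + G³) = (2*G)/(G + G³) = 2*G/(G + G³))
A(T) = (1 + T)²
(-39 + (-15 - A(U(1))))*M(1) = (-39 + (-15 - (1 + 5)²))*(2/(1 + 1²)) = (-39 + (-15 - 1*6²))*(2/(1 + 1)) = (-39 + (-15 - 1*36))*(2/2) = (-39 + (-15 - 36))*(2*(½)) = (-39 - 51)*1 = -90*1 = -90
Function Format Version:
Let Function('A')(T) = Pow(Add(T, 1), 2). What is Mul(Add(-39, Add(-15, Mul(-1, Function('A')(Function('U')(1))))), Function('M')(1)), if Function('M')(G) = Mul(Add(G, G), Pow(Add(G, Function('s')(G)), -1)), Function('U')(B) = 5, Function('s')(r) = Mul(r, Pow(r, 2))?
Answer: -90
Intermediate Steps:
Function('s')(r) = Pow(r, 3)
Function('M')(G) = Mul(2, G, Pow(Add(G, Pow(G, 3)), -1)) (Function('M')(G) = Mul(Add(G, G), Pow(Add(G, Pow(G, 3)), -1)) = Mul(Mul(2, G), Pow(Add(G, Pow(G, 3)), -1)) = Mul(2, G, Pow(Add(G, Pow(G, 3)), -1)))
Function('A')(T) = Pow(Add(1, T), 2)
Mul(Add(-39, Add(-15, Mul(-1, Function('A')(Function('U')(1))))), Function('M')(1)) = Mul(Add(-39, Add(-15, Mul(-1, Pow(Add(1, 5), 2)))), Mul(2, Pow(Add(1, Pow(1, 2)), -1))) = Mul(Add(-39, Add(-15, Mul(-1, Pow(6, 2)))), Mul(2, Pow(Add(1, 1), -1))) = Mul(Add(-39, Add(-15, Mul(-1, 36))), Mul(2, Pow(2, -1))) = Mul(Add(-39, Add(-15, -36)), Mul(2, Rational(1, 2))) = Mul(Add(-39, -51), 1) = Mul(-90, 1) = -90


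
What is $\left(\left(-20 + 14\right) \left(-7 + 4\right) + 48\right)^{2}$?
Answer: $4356$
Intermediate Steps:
$\left(\left(-20 + 14\right) \left(-7 + 4\right) + 48\right)^{2} = \left(\left(-6\right) \left(-3\right) + 48\right)^{2} = \left(18 + 48\right)^{2} = 66^{2} = 4356$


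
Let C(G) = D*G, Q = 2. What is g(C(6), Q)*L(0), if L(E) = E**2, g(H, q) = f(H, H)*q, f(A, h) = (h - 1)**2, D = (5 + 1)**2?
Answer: 0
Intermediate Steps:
D = 36 (D = 6**2 = 36)
f(A, h) = (-1 + h)**2
C(G) = 36*G
g(H, q) = q*(-1 + H)**2 (g(H, q) = (-1 + H)**2*q = q*(-1 + H)**2)
g(C(6), Q)*L(0) = (2*(-1 + 36*6)**2)*0**2 = (2*(-1 + 216)**2)*0 = (2*215**2)*0 = (2*46225)*0 = 92450*0 = 0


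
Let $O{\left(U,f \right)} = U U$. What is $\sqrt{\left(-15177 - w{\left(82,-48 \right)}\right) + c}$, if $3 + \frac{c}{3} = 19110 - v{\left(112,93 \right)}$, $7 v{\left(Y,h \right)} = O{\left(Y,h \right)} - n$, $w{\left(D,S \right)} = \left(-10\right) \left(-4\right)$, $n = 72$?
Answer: $\frac{4 \sqrt{112574}}{7} \approx 191.73$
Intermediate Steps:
$O{\left(U,f \right)} = U^{2}$
$w{\left(D,S \right)} = 40$
$v{\left(Y,h \right)} = - \frac{72}{7} + \frac{Y^{2}}{7}$ ($v{\left(Y,h \right)} = \frac{Y^{2} - 72}{7} = \frac{-72 + Y^{2}}{7} = - \frac{72}{7} + \frac{Y^{2}}{7}$)
$c = \frac{363831}{7}$ ($c = -9 + 3 \left(19110 - \left(- \frac{72}{7} + \frac{112^{2}}{7}\right)\right) = -9 + 3 \left(19110 - \left(- \frac{72}{7} + \frac{1}{7} \cdot 12544\right)\right) = -9 + 3 \left(19110 - \left(- \frac{72}{7} + 1792\right)\right) = -9 + 3 \left(19110 - \frac{12472}{7}\right) = -9 + 3 \cdot \frac{121298}{7} = -9 + \frac{363894}{7} = \frac{363831}{7} \approx 51976.0$)
$\sqrt{\left(-15177 - w{\left(82,-48 \right)}\right) + c} = \sqrt{\left(-15177 - 40\right) + \frac{363831}{7}} = \sqrt{-15217 + \frac{363831}{7}} = \sqrt{\frac{257312}{7}} = \frac{4 \sqrt{112574}}{7}$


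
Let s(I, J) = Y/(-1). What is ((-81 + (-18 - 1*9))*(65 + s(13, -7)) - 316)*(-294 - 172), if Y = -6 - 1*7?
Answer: 4072840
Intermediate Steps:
Y = -13 (Y = -6 - 7 = -13)
s(I, J) = 13 (s(I, J) = -13/(-1) = -13*(-1) = 13)
((-81 + (-18 - 1*9))*(65 + s(13, -7)) - 316)*(-294 - 172) = ((-81 + (-18 - 1*9))*(65 + 13) - 316)*(-294 - 172) = ((-81 + (-18 - 9))*78 - 316)*(-466) = ((-81 - 27)*78 - 316)*(-466) = (-108*78 - 316)*(-466) = (-8424 - 316)*(-466) = -8740*(-466) = 4072840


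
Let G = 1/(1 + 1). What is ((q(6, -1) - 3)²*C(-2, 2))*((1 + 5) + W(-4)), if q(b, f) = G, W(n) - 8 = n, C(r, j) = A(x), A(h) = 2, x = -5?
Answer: 125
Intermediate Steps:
C(r, j) = 2
W(n) = 8 + n
G = ½ (G = 1/2 = ½ ≈ 0.50000)
q(b, f) = ½
((q(6, -1) - 3)²*C(-2, 2))*((1 + 5) + W(-4)) = ((½ - 3)²*2)*((1 + 5) + (8 - 4)) = ((-5/2)²*2)*(6 + 4) = ((25/4)*2)*10 = (25/2)*10 = 125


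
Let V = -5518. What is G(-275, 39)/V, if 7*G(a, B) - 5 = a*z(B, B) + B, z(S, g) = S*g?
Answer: 418231/38626 ≈ 10.828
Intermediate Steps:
G(a, B) = 5/7 + B/7 + a*B²/7 (G(a, B) = 5/7 + (a*(B*B) + B)/7 = 5/7 + (a*B² + B)/7 = 5/7 + (B + a*B²)/7 = 5/7 + (B/7 + a*B²/7) = 5/7 + B/7 + a*B²/7)
G(-275, 39)/V = (5/7 + (⅐)*39 + (⅐)*(-275)*39²)/(-5518) = (5/7 + 39/7 + (⅐)*(-275)*1521)*(-1/5518) = (5/7 + 39/7 - 418275/7)*(-1/5518) = -418231/7*(-1/5518) = 418231/38626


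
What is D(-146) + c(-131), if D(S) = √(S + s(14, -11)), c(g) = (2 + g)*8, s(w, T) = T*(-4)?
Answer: -1032 + I*√102 ≈ -1032.0 + 10.1*I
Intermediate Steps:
s(w, T) = -4*T
c(g) = 16 + 8*g
D(S) = √(44 + S) (D(S) = √(S - 4*(-11)) = √(S + 44) = √(44 + S))
D(-146) + c(-131) = √(44 - 146) + (16 + 8*(-131)) = √(-102) + (16 - 1048) = I*√102 - 1032 = -1032 + I*√102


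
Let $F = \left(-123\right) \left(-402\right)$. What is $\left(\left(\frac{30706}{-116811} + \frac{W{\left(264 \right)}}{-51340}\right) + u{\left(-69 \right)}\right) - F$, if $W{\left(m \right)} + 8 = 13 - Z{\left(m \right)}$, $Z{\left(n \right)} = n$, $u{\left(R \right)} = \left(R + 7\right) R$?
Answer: $- \frac{270877508384311}{5997076740} \approx -45168.0$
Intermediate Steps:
$u{\left(R \right)} = R \left(7 + R\right)$ ($u{\left(R \right)} = \left(7 + R\right) R = R \left(7 + R\right)$)
$F = 49446$
$W{\left(m \right)} = 5 - m$ ($W{\left(m \right)} = -8 - \left(-13 + m\right) = 5 - m$)
$\left(\left(\frac{30706}{-116811} + \frac{W{\left(264 \right)}}{-51340}\right) + u{\left(-69 \right)}\right) - F = \left(\left(\frac{30706}{-116811} + \frac{5 - 264}{-51340}\right) - 69 \left(7 - 69\right)\right) - 49446 = \left(\left(30706 \left(- \frac{1}{116811}\right) + \left(5 - 264\right) \left(- \frac{1}{51340}\right)\right) - -4278\right) - 49446 = \left(\left(- \frac{30706}{116811} - - \frac{259}{51340}\right) + 4278\right) - 49446 = \left(\left(- \frac{30706}{116811} + \frac{259}{51340}\right) + 4278\right) - 49446 = \left(- \frac{1546191991}{5997076740} + 4278\right) - 49446 = \frac{25653948101729}{5997076740} - 49446 = - \frac{270877508384311}{5997076740}$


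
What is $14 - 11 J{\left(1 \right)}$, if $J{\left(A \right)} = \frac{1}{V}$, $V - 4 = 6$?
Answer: $\frac{129}{10} \approx 12.9$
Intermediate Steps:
$V = 10$ ($V = 4 + 6 = 10$)
$J{\left(A \right)} = \frac{1}{10}$
$14 - 11 J{\left(1 \right)} = 14 - \frac{11}{10} = \frac{129}{10}$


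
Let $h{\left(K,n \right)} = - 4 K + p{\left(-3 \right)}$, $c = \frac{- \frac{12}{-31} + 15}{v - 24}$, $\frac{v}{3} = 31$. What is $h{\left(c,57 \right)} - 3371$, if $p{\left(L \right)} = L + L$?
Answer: $- \frac{2408437}{713} \approx -3377.9$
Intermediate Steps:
$v = 93$ ($v = 3 \cdot 31 = 93$)
$p{\left(L \right)} = 2 L$
$c = \frac{159}{713}$ ($c = \frac{- \frac{12}{-31} + 15}{93 - 24} = \frac{\left(-12\right) \left(- \frac{1}{31}\right) + 15}{69} = \left(\frac{12}{31} + 15\right) \frac{1}{69} = \frac{477}{31} \cdot \frac{1}{69} = \frac{159}{713} \approx 0.223$)
$h{\left(K,n \right)} = -6 - 4 K$ ($h{\left(K,n \right)} = - 4 K + 2 \left(-3\right) = - 4 K - 6 = -6 - 4 K$)
$h{\left(c,57 \right)} - 3371 = \left(-6 - \frac{636}{713}\right) - 3371 = - \frac{4914}{713} - 3371 = - \frac{2408437}{713}$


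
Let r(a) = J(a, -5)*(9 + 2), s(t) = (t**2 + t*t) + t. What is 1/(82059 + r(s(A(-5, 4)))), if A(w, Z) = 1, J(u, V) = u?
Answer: 1/82092 ≈ 1.2181e-5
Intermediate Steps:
s(t) = t + 2*t**2 (s(t) = (t**2 + t**2) + t = 2*t**2 + t = t + 2*t**2)
r(a) = 11*a (r(a) = a*(9 + 2) = a*11 = 11*a)
1/(82059 + r(s(A(-5, 4)))) = 1/(82059 + 11*(1*(1 + 2*1))) = 1/(82059 + 11*(1*(1 + 2))) = 1/(82059 + 11*(1*3)) = 1/(82059 + 11*3) = 1/(82059 + 33) = 1/82092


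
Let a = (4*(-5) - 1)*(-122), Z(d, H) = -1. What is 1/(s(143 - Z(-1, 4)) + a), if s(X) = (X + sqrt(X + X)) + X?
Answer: 475/1353702 - sqrt(2)/676851 ≈ 0.00034880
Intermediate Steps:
s(X) = 2*X + sqrt(2)*sqrt(X) (s(X) = (X + sqrt(2*X)) + X = (X + sqrt(2)*sqrt(X)) + X = 2*X + sqrt(2)*sqrt(X))
a = 2562 (a = (-20 - 1)*(-122) = -21*(-122) = 2562)
1/(s(143 - Z(-1, 4)) + a) = 1/((2*(143 - 1*(-1)) + sqrt(2)*sqrt(143 - 1*(-1))) + 2562) = 1/((2*(143 + 1) + sqrt(2)*sqrt(143 + 1)) + 2562) = 1/((2*144 + sqrt(2)*sqrt(144)) + 2562) = 1/((288 + sqrt(2)*12) + 2562) = 1/((288 + 12*sqrt(2)) + 2562) = 1/(2850 + 12*sqrt(2))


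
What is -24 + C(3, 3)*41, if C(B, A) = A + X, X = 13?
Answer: 632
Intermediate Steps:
C(B, A) = 13 + A (C(B, A) = A + 13 = 13 + A)
-24 + C(3, 3)*41 = -24 + (13 + 3)*41 = -24 + 16*41 = -24 + 656 = 632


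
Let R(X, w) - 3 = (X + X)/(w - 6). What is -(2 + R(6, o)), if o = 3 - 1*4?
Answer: -23/7 ≈ -3.2857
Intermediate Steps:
o = -1 (o = 3 - 4 = -1)
R(X, w) = 3 + 2*X/(-6 + w) (R(X, w) = 3 + (X + X)/(w - 6) = 3 + (2*X)/(-6 + w) = 3 + 2*X/(-6 + w))
-(2 + R(6, o)) = -(2 + (-18 + 2*6 + 3*(-1))/(-6 - 1)) = -(2 + (-18 + 12 - 3)/(-7)) = -(2 - ⅐*(-9)) = -(2 + 9/7) = -1*23/7 = -23/7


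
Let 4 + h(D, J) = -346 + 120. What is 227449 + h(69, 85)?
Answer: 227219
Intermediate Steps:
h(D, J) = -230 (h(D, J) = -4 + (-346 + 120) = -4 - 226 = -230)
227449 + h(69, 85) = 227449 - 230 = 227219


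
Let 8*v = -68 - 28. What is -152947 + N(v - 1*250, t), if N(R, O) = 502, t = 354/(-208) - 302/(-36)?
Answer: -152445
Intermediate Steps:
t = 6259/936 (t = 354*(-1/208) - 302*(-1/36) = -177/104 + 151/18 = 6259/936 ≈ 6.6870)
v = -12 (v = (-68 - 28)/8 = (⅛)*(-96) = -12)
-152947 + N(v - 1*250, t) = -152947 + 502 = -152445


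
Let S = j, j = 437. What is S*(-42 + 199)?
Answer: 68609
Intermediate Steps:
S = 437
S*(-42 + 199) = 437*(-42 + 199) = 437*157 = 68609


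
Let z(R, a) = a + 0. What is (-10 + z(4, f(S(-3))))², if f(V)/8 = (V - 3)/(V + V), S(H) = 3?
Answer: 100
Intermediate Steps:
f(V) = 4*(-3 + V)/V (f(V) = 8*((V - 3)/(V + V)) = 8*((-3 + V)/((2*V))) = 8*((-3 + V)*(1/(2*V))) = 8*((-3 + V)/(2*V)) = 4*(-3 + V)/V)
z(R, a) = a
(-10 + z(4, f(S(-3))))² = (-10 + (4 - 12/3))² = (-10 + (4 - 12*⅓))² = (-10 + (4 - 4))² = (-10 + 0)² = (-10)² = 100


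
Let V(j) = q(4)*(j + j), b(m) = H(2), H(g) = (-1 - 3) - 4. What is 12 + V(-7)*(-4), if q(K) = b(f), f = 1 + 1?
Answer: -436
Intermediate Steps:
f = 2
H(g) = -8 (H(g) = -4 - 4 = -8)
b(m) = -8
q(K) = -8
V(j) = -16*j (V(j) = -8*(j + j) = -16*j)
12 + V(-7)*(-4) = 12 - 16*(-7)*(-4) = 12 + 112*(-4) = 12 - 448 = -436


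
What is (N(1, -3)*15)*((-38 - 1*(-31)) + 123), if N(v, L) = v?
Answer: 1740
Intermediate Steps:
(N(1, -3)*15)*((-38 - 1*(-31)) + 123) = (1*15)*((-38 - 1*(-31)) + 123) = 15*((-38 + 31) + 123) = 15*(-7 + 123) = 15*116 = 1740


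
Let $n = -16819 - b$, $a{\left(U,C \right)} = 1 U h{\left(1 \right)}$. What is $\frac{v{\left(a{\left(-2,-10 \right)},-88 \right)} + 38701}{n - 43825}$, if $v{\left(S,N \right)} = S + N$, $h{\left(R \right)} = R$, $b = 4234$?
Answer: $- \frac{38611}{64878} \approx -0.59513$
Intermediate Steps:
$a{\left(U,C \right)} = U$ ($a{\left(U,C \right)} = 1 U 1 = 1 U = U$)
$v{\left(S,N \right)} = N + S$
$n = -21053$ ($n = -16819 - 4234 = -21053$)
$\frac{v{\left(a{\left(-2,-10 \right)},-88 \right)} + 38701}{n - 43825} = \frac{\left(-88 - 2\right) + 38701}{-21053 - 43825} = \frac{-90 + 38701}{-64878} = 38611 \left(- \frac{1}{64878}\right) = - \frac{38611}{64878}$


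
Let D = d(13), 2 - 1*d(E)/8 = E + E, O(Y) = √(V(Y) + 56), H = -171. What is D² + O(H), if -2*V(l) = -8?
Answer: 36864 + 2*√15 ≈ 36872.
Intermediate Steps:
V(l) = 4 (V(l) = -½*(-8) = 4)
O(Y) = 2*√15 (O(Y) = √(4 + 56) = √60 = 2*√15)
d(E) = 16 - 16*E (d(E) = 16 - 8*(E + E) = 16 - 16*E)
D = -192 (D = 16 - 16*13 = 16 - 208 = -192)
D² + O(H) = (-192)² + 2*√15 = 36864 + 2*√15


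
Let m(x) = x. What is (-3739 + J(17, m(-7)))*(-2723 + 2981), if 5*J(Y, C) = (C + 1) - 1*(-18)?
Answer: -4820214/5 ≈ -9.6404e+5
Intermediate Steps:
J(Y, C) = 19/5 + C/5 (J(Y, C) = ((C + 1) - 1*(-18))/5 = ((1 + C) + 18)/5 = (19 + C)/5 = 19/5 + C/5)
(-3739 + J(17, m(-7)))*(-2723 + 2981) = (-3739 + (19/5 + (⅕)*(-7)))*(-2723 + 2981) = (-3739 + (19/5 - 7/5))*258 = (-3739 + 12/5)*258 = -18683/5*258 = -4820214/5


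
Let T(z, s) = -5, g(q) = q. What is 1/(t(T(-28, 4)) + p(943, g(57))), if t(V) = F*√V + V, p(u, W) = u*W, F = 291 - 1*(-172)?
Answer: 53746/2889704361 - 463*I*√5/2889704361 ≈ 1.8599e-5 - 3.5827e-7*I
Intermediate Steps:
F = 463 (F = 291 + 172 = 463)
p(u, W) = W*u
t(V) = V + 463*√V (t(V) = 463*√V + V = V + 463*√V)
1/(t(T(-28, 4)) + p(943, g(57))) = 1/((-5 + 463*√(-5)) + 57*943) = 1/((-5 + 463*(I*√5)) + 53751) = 1/((-5 + 463*I*√5) + 53751) = 1/(53746 + 463*I*√5)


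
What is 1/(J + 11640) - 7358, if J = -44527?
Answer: -241982547/32887 ≈ -7358.0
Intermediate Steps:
1/(J + 11640) - 7358 = 1/(-44527 + 11640) - 7358 = 1/(-32887) - 7358 = -1/32887 - 7358 = -241982547/32887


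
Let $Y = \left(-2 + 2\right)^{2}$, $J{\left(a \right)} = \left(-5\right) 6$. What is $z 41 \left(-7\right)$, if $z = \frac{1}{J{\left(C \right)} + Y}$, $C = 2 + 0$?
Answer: $\frac{287}{30} \approx 9.5667$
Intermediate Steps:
$C = 2$
$J{\left(a \right)} = -30$
$Y = 0$ ($Y = 0^{2} = 0$)
$z = - \frac{1}{30}$ ($z = \frac{1}{-30 + 0} = \frac{1}{-30} = - \frac{1}{30} \approx -0.033333$)
$z 41 \left(-7\right) = \left(- \frac{1}{30}\right) 41 \left(-7\right) = \left(- \frac{41}{30}\right) \left(-7\right) = \frac{287}{30}$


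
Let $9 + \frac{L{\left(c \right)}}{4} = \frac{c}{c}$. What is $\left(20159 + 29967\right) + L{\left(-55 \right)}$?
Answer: $50094$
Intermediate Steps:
$L{\left(c \right)} = -32$ ($L{\left(c \right)} = -36 + 4 \frac{c}{c} = -36 + 4 \cdot 1 = -36 + 4 = -32$)
$\left(20159 + 29967\right) + L{\left(-55 \right)} = \left(20159 + 29967\right) - 32 = 50126 - 32 = 50094$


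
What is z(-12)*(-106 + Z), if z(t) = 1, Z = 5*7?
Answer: -71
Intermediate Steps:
Z = 35
z(-12)*(-106 + Z) = 1*(-106 + 35) = 1*(-71) = -71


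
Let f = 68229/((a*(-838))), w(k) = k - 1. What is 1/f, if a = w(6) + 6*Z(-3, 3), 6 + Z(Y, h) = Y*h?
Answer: 71230/68229 ≈ 1.0440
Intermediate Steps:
Z(Y, h) = -6 + Y*h
w(k) = -1 + k
a = -85 (a = (-1 + 6) + 6*(-6 - 3*3) = 5 + 6*(-6 - 9) = 5 + 6*(-15) = 5 - 90 = -85)
f = 68229/71230 (f = 68229/((-85*(-838))) = 68229/71230 ≈ 0.95787)
1/f = 1/(68229/71230) = 71230/68229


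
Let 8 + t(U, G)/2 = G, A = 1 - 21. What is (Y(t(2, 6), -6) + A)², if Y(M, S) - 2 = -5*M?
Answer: 4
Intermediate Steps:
A = -20
t(U, G) = -16 + 2*G
Y(M, S) = 2 - 5*M
(Y(t(2, 6), -6) + A)² = ((2 - 5*(-16 + 2*6)) - 20)² = ((2 - 5*(-16 + 12)) - 20)² = ((2 - 5*(-4)) - 20)² = ((2 + 20) - 20)² = (22 - 20)² = 2² = 4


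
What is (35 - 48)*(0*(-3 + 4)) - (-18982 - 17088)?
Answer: 36070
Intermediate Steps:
(35 - 48)*(0*(-3 + 4)) - (-18982 - 17088) = -0 - 1*(-36070) = -13*0 + 36070 = 0 + 36070 = 36070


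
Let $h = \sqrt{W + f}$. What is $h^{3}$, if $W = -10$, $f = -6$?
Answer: $- 64 i \approx - 64.0 i$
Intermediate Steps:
$h = 4 i$ ($h = \sqrt{-10 - 6} = \sqrt{-16} = 4 i \approx 4.0 i$)
$h^{3} = \left(4 i\right)^{3} = - 64 i$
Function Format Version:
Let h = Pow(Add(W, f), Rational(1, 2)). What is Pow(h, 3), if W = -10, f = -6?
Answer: Mul(-64, I) ≈ Mul(-64.000, I)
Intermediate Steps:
h = Mul(4, I) (h = Pow(Add(-10, -6), Rational(1, 2)) = Pow(-16, Rational(1, 2)) = Mul(4, I) ≈ Mul(4.0000, I))
Pow(h, 3) = Pow(Mul(4, I), 3) = Mul(-64, I)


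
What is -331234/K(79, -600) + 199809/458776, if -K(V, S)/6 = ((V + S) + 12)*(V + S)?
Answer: 234942551495/364987045992 ≈ 0.64370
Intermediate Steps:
K(V, S) = -6*(S + V)*(12 + S + V) (K(V, S) = -6*((V + S) + 12)*(V + S) = -6*((S + V) + 12)*(S + V) = -6*(12 + S + V)*(S + V) = -6*(S + V)*(12 + S + V))
-331234/K(79, -600) + 199809/458776 = -331234/(-72*(-600) - 72*79 - 6*(-600)**2 - 6*79**2 - 12*(-600)*79) + 199809/458776 = -331234/(43200 - 5688 - 6*360000 - 6*6241 + 568800) + 199809*(1/458776) = -331234/(43200 - 5688 - 2160000 - 37446 + 568800) + 199809/458776 = -331234/(-1591134) + 199809/458776 = -331234*(-1/1591134) + 199809/458776 = 165617/795567 + 199809/458776 = 234942551495/364987045992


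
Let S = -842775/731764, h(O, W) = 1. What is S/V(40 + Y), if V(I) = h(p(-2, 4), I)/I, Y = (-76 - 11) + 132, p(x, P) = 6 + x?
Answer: -71635875/731764 ≈ -97.895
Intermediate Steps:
Y = 45 (Y = -87 + 132 = 45)
V(I) = 1/I
S = -842775/731764 (S = -842775*1/731764 = -842775/731764 ≈ -1.1517)
S/V(40 + Y) = -842775/(731764*(1/(40 + 45))) = -842775/(731764*(1/85)) = -842775/(731764*1/85) = -842775/731764*85 = -71635875/731764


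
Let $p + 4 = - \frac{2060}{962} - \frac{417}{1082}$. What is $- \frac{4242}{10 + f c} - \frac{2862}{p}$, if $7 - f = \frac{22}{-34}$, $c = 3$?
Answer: $\frac{8416651521}{27174440} \approx 309.73$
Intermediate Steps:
$p = - \frac{3396805}{520442}$ ($p = -4 - \left(\frac{417}{1082} + \frac{1030}{481}\right) = -4 - \frac{1315037}{520442} = - \frac{3396805}{520442} \approx -6.5268$)
$f = \frac{130}{17}$ ($f = 7 - \frac{22}{-34} = 7 - 22 \left(- \frac{1}{34}\right) = 7 - - \frac{11}{17} = 7 + \frac{11}{17} = \frac{130}{17} \approx 7.6471$)
$- \frac{4242}{10 + f c} - \frac{2862}{p} = - \frac{4242}{10 + \frac{130}{17} \cdot 3} - \frac{2862}{- \frac{3396805}{520442}} = - \frac{4242}{10 + \frac{390}{17}} - - \frac{1489505004}{3396805} = - \frac{4242}{\frac{560}{17}} + \frac{1489505004}{3396805} = \left(-4242\right) \frac{17}{560} + \frac{1489505004}{3396805} = - \frac{5151}{40} + \frac{1489505004}{3396805} = \frac{8416651521}{27174440}$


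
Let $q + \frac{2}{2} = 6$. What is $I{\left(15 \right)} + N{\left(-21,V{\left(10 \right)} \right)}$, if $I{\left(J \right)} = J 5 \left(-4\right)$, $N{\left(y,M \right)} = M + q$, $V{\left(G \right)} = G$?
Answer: $-285$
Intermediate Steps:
$q = 5$ ($q = -1 + 6 = 5$)
$N{\left(y,M \right)} = 5 + M$ ($N{\left(y,M \right)} = M + 5 = 5 + M$)
$I{\left(J \right)} = - 20 J$ ($I{\left(J \right)} = 5 J \left(-4\right) = - 20 J$)
$I{\left(15 \right)} + N{\left(-21,V{\left(10 \right)} \right)} = \left(-20\right) 15 + \left(5 + 10\right) = -300 + 15 = -285$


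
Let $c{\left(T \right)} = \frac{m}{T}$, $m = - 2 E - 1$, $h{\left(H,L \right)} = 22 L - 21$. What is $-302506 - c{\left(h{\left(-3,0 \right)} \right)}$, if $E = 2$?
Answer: $- \frac{6352631}{21} \approx -3.0251 \cdot 10^{5}$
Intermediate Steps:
$h{\left(H,L \right)} = -21 + 22 L$
$m = -5$ ($m = \left(-2\right) 2 - 1 = -4 - 1 = -5$)
$c{\left(T \right)} = - \frac{5}{T}$
$-302506 - c{\left(h{\left(-3,0 \right)} \right)} = -302506 - - \frac{5}{-21 + 22 \cdot 0} = -302506 - - \frac{5}{-21 + 0} = -302506 - - \frac{5}{-21} = -302506 - \left(-5\right) \left(- \frac{1}{21}\right) = -302506 - \frac{5}{21} = - \frac{6352631}{21}$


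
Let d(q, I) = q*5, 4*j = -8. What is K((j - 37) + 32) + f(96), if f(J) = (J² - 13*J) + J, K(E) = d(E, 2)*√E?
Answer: 8064 - 35*I*√7 ≈ 8064.0 - 92.601*I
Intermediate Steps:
j = -2 (j = (¼)*(-8) = -2)
d(q, I) = 5*q
K(E) = 5*E^(3/2) (K(E) = (5*E)*√E = 5*E^(3/2))
f(J) = J² - 12*J
K((j - 37) + 32) + f(96) = 5*((-2 - 37) + 32)^(3/2) + 96*(-12 + 96) = 5*(-39 + 32)^(3/2) + 96*84 = 5*(-7)^(3/2) + 8064 = 5*(-7*I*√7) + 8064 = -35*I*√7 + 8064 = 8064 - 35*I*√7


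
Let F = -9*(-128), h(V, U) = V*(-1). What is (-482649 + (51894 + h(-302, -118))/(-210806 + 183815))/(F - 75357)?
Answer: 2605446271/400573431 ≈ 6.5043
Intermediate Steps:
h(V, U) = -V
F = 1152
(-482649 + (51894 + h(-302, -118))/(-210806 + 183815))/(F - 75357) = (-482649 + (51894 - 1*(-302))/(-210806 + 183815))/(1152 - 75357) = (-482649 + (51894 + 302)/(-26991))/(-74205) = (-482649 + 52196*(-1/26991))*(-1/74205) = (-482649 - 52196/26991)*(-1/74205) = -13027231355/26991*(-1/74205) = 2605446271/400573431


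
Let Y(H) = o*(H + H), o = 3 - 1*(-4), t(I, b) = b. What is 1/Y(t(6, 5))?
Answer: 1/70 ≈ 0.014286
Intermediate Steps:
o = 7 (o = 3 + 4 = 7)
Y(H) = 14*H (Y(H) = 7*(H + H) = 7*(2*H) = 14*H)
1/Y(t(6, 5)) = 1/(14*5) = 1/70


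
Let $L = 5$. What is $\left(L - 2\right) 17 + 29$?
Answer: $80$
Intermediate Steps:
$\left(L - 2\right) 17 + 29 = \left(5 - 2\right) 17 + 29 = 3 \cdot 17 + 29 = 51 + 29 = 80$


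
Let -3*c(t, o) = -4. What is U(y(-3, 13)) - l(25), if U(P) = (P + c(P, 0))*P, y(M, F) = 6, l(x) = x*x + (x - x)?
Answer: -581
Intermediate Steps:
c(t, o) = 4/3 (c(t, o) = -⅓*(-4) = 4/3)
l(x) = x² (l(x) = x² + 0 = x²)
U(P) = P*(4/3 + P) (U(P) = (P + 4/3)*P = (4/3 + P)*P = P*(4/3 + P))
U(y(-3, 13)) - l(25) = (⅓)*6*(4 + 3*6) - 1*25² = (⅓)*6*(4 + 18) - 1*625 = (⅓)*6*22 - 625 = 44 - 625 = -581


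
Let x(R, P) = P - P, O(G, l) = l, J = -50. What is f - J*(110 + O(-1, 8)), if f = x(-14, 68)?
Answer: 5900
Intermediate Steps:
x(R, P) = 0
f = 0
f - J*(110 + O(-1, 8)) = 0 - (-50)*(110 + 8) = 0 - (-50)*118 = 0 - 1*(-5900) = 0 + 5900 = 5900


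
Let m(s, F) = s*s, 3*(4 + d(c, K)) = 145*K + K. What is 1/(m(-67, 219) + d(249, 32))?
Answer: 3/18127 ≈ 0.00016550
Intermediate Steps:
d(c, K) = -4 + 146*K/3 (d(c, K) = -4 + (145*K + K)/3 = -4 + (146*K)/3 = -4 + 146*K/3)
m(s, F) = s²
1/(m(-67, 219) + d(249, 32)) = 1/((-67)² + (-4 + (146/3)*32)) = 1/(4489 + (-4 + 4672/3)) = 1/(4489 + 4660/3) = 1/(18127/3) = 3/18127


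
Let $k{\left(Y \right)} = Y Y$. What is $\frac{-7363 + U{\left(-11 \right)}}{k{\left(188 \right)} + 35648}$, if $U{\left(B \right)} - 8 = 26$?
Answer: $- \frac{2443}{23664} \approx -0.10324$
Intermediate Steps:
$k{\left(Y \right)} = Y^{2}$
$U{\left(B \right)} = 34$ ($U{\left(B \right)} = 8 + 26 = 34$)
$\frac{-7363 + U{\left(-11 \right)}}{k{\left(188 \right)} + 35648} = \frac{-7363 + 34}{188^{2} + 35648} = - \frac{7329}{35344 + 35648} = - \frac{7329}{70992} = \left(-7329\right) \frac{1}{70992} = - \frac{2443}{23664}$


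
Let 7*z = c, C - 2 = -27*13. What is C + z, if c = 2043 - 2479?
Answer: -2879/7 ≈ -411.29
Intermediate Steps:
c = -436
C = -349 (C = 2 - 27*13 = 2 - 351 = -349)
z = -436/7 (z = (1/7)*(-436) = -436/7 ≈ -62.286)
C + z = -349 - 436/7 = -2879/7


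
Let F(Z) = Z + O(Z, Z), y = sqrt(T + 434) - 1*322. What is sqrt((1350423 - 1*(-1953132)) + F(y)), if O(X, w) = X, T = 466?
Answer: sqrt(3302971) ≈ 1817.4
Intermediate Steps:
y = -292 (y = sqrt(466 + 434) - 1*322 = sqrt(900) - 322 = 30 - 322 = -292)
F(Z) = 2*Z (F(Z) = Z + Z = 2*Z)
sqrt((1350423 - 1*(-1953132)) + F(y)) = sqrt((1350423 - 1*(-1953132)) + 2*(-292)) = sqrt((1350423 + 1953132) - 584) = sqrt(3303555 - 584) = sqrt(3302971)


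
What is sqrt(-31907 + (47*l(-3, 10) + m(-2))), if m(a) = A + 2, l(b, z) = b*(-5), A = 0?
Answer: 20*I*sqrt(78) ≈ 176.64*I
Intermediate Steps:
l(b, z) = -5*b
m(a) = 2 (m(a) = 0 + 2 = 2)
sqrt(-31907 + (47*l(-3, 10) + m(-2))) = sqrt(-31907 + (47*(-5*(-3)) + 2)) = sqrt(-31907 + (47*15 + 2)) = sqrt(-31907 + (705 + 2)) = sqrt(-31907 + 707) = sqrt(-31200) = 20*I*sqrt(78)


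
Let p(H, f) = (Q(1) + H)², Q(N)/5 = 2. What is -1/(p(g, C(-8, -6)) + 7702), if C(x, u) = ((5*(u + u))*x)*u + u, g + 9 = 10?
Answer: -1/7823 ≈ -0.00012783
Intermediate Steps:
g = 1 (g = -9 + 10 = 1)
Q(N) = 10 (Q(N) = 5*2 = 10)
C(x, u) = u + 10*x*u² (C(x, u) = ((5*(2*u))*x)*u + u = ((10*u)*x)*u + u = (10*u*x)*u + u = 10*x*u² + u = u + 10*x*u²)
p(H, f) = (10 + H)²
-1/(p(g, C(-8, -6)) + 7702) = -1/((10 + 1)² + 7702) = -1/(11² + 7702) = -1/(121 + 7702) = -1/7823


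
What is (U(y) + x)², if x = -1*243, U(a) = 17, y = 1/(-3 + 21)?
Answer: 51076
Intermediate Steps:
y = 1/18 ≈ 0.055556
x = -243
(U(y) + x)² = (17 - 243)² = (-226)² = 51076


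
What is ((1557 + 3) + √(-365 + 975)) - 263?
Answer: 1297 + √610 ≈ 1321.7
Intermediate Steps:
((1557 + 3) + √(-365 + 975)) - 263 = (1560 + √610) - 263 = 1297 + √610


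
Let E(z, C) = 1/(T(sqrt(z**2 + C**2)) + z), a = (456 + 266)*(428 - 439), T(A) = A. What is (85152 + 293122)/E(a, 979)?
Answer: -3004252108 + 4161014*sqrt(529205) ≈ 2.2739e+7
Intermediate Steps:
a = -7942 (a = 722*(-11) = -7942)
E(z, C) = 1/(z + sqrt(C**2 + z**2)) (E(z, C) = 1/(sqrt(z**2 + C**2) + z) = 1/(sqrt(C**2 + z**2) + z) = 1/(z + sqrt(C**2 + z**2)))
(85152 + 293122)/E(a, 979) = (85152 + 293122)/(1/(-7942 + sqrt(979**2 + (-7942)**2))) = 378274/(1/(-7942 + sqrt(958441 + 63075364))) = 378274/(1/(-7942 + sqrt(64033805))) = 378274/(1/(-7942 + 11*sqrt(529205))) = 378274*(-7942 + 11*sqrt(529205)) = -3004252108 + 4161014*sqrt(529205)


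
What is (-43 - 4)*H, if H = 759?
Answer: -35673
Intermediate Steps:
(-43 - 4)*H = (-43 - 4)*759 = -47*759 = -35673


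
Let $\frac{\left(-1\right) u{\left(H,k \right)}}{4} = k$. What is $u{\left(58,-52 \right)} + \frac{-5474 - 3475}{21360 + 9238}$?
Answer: $\frac{6355435}{30598} \approx 207.71$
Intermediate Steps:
$u{\left(H,k \right)} = - 4 k$
$u{\left(58,-52 \right)} + \frac{-5474 - 3475}{21360 + 9238} = \left(-4\right) \left(-52\right) + \frac{-5474 - 3475}{21360 + 9238} = 208 - \frac{8949}{30598} = \frac{6355435}{30598}$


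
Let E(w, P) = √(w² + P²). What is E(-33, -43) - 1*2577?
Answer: -2577 + √2938 ≈ -2522.8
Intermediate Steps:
E(w, P) = √(P² + w²)
E(-33, -43) - 1*2577 = √((-43)² + (-33)²) - 1*2577 = √(1849 + 1089) - 2577 = √2938 - 2577 = -2577 + √2938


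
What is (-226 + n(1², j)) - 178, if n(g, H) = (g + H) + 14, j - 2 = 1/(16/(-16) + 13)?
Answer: -4643/12 ≈ -386.92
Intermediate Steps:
j = 25/12 (j = 2 + 1/(16/(-16) + 13) = 2 + 1/(16*(-1/16) + 13) = 2 + 1/(-1 + 13) = 2 + 1/12 = 25/12 ≈ 2.0833)
n(g, H) = 14 + H + g (n(g, H) = (H + g) + 14 = 14 + H + g)
(-226 + n(1², j)) - 178 = (-226 + (14 + 25/12 + 1²)) - 178 = (-226 + (14 + 25/12 + 1)) - 178 = (-226 + 205/12) - 178 = -2507/12 - 178 = -4643/12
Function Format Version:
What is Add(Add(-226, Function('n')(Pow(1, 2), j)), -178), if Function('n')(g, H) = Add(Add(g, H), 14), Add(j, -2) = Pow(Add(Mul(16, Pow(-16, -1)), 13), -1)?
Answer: Rational(-4643, 12) ≈ -386.92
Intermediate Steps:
j = Rational(25, 12) (j = Add(2, Pow(Add(Mul(16, Pow(-16, -1)), 13), -1)) = Add(2, Pow(Add(Mul(16, Rational(-1, 16)), 13), -1)) = Add(2, Pow(Add(-1, 13), -1)) = Add(2, Pow(12, -1)) = Add(2, Rational(1, 12)) = Rational(25, 12) ≈ 2.0833)
Function('n')(g, H) = Add(14, H, g) (Function('n')(g, H) = Add(Add(H, g), 14) = Add(14, H, g))
Add(Add(-226, Function('n')(Pow(1, 2), j)), -178) = Add(Add(-226, Add(14, Rational(25, 12), Pow(1, 2))), -178) = Add(Add(-226, Add(14, Rational(25, 12), 1)), -178) = Add(Add(-226, Rational(205, 12)), -178) = Add(Rational(-2507, 12), -178) = Rational(-4643, 12)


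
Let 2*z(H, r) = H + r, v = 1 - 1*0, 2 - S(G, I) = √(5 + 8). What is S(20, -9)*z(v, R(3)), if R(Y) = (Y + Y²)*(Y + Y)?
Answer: 73 - 73*√13/2 ≈ -58.603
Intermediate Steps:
S(G, I) = 2 - √13 (S(G, I) = 2 - √(5 + 8) = 2 - √13)
R(Y) = 2*Y*(Y + Y²) (R(Y) = (Y + Y²)*(2*Y) = 2*Y*(Y + Y²))
v = 1 (v = 1 + 0 = 1)
z(H, r) = H/2 + r/2 (z(H, r) = (H + r)/2 = H/2 + r/2)
S(20, -9)*z(v, R(3)) = (2 - √13)*((½)*1 + (2*3²*(1 + 3))/2) = (2 - √13)*(½ + (2*9*4)/2) = (2 - √13)*(½ + (½)*72) = (2 - √13)*(½ + 36) = (2 - √13)*(73/2) = 73 - 73*√13/2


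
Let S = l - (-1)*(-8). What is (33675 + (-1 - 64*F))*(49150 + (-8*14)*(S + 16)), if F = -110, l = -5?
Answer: 1987413196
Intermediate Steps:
S = -13 (S = -5 - (-1)*(-8) = -5 - 1*8 = -5 - 8 = -13)
(33675 + (-1 - 64*F))*(49150 + (-8*14)*(S + 16)) = (33675 + (-1 - 64*(-110)))*(49150 + (-8*14)*(-13 + 16)) = (33675 + (-1 + 7040))*(49150 - 112*3) = (33675 + 7039)*(49150 - 336) = 40714*48814 = 1987413196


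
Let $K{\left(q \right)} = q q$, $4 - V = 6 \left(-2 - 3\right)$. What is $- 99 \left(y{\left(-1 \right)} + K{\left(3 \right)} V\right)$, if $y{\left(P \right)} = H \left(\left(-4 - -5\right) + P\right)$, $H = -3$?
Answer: $-30294$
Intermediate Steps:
$y{\left(P \right)} = -3 - 3 P$ ($y{\left(P \right)} = - 3 \left(\left(-4 - -5\right) + P\right) = - 3 \left(\left(-4 + 5\right) + P\right) = - 3 \left(1 + P\right) = -3 - 3 P$)
$V = 34$ ($V = 4 - 6 \left(-2 - 3\right) = 4 - 6 \left(-5\right) = 4 - -30 = 4 + 30 = 34$)
$K{\left(q \right)} = q^{2}$
$- 99 \left(y{\left(-1 \right)} + K{\left(3 \right)} V\right) = - 99 \left(\left(-3 - -3\right) + 3^{2} \cdot 34\right) = - 99 \left(\left(-3 + 3\right) + 9 \cdot 34\right) = - 99 \left(0 + 306\right) = \left(-99\right) 306 = -30294$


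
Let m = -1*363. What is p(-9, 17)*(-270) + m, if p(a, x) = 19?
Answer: -5493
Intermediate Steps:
m = -363
p(-9, 17)*(-270) + m = 19*(-270) - 363 = -5130 - 363 = -5493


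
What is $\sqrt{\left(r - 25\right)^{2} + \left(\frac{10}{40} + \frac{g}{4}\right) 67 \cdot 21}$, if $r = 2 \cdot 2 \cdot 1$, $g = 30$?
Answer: $\frac{\sqrt{45381}}{2} \approx 106.51$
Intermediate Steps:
$r = 4$ ($r = 4 \cdot 1 = 4$)
$\sqrt{\left(r - 25\right)^{2} + \left(\frac{10}{40} + \frac{g}{4}\right) 67 \cdot 21} = \sqrt{\left(4 - 25\right)^{2} + \left(\frac{10}{40} + \frac{30}{4}\right) 67 \cdot 21} = \sqrt{\left(-21\right)^{2} + \left(10 \cdot \frac{1}{40} + 30 \cdot \frac{1}{4}\right) 67 \cdot 21} = \sqrt{441 + \left(\frac{1}{4} + \frac{15}{2}\right) 67 \cdot 21} = \sqrt{441 + \frac{31}{4} \cdot 67 \cdot 21} = \sqrt{441 + \frac{2077}{4} \cdot 21} = \sqrt{441 + \frac{43617}{4}} = \sqrt{\frac{45381}{4}} = \frac{\sqrt{45381}}{2}$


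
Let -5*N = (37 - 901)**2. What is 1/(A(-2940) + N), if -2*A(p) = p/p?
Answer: -10/1492997 ≈ -6.6979e-6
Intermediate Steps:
N = -746496/5 (N = -(37 - 901)**2/5 = -1/5*(-864)**2 = -1/5*746496 = -746496/5 ≈ -1.4930e+5)
A(p) = -1/2 (A(p) = -p/(2*p) = -1/2*1 = -1/2)
1/(A(-2940) + N) = 1/(-1/2 - 746496/5) = 1/(-1492997/10) = -10/1492997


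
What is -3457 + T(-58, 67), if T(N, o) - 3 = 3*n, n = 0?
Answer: -3454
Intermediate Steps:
T(N, o) = 3 (T(N, o) = 3 + 3*0 = 3 + 0 = 3)
-3457 + T(-58, 67) = -3457 + 3 = -3454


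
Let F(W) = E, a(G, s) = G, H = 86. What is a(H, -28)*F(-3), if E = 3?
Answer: 258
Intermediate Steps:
F(W) = 3
a(H, -28)*F(-3) = 86*3 = 258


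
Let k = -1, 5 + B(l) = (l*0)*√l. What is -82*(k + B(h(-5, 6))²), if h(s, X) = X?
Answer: -1968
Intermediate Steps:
B(l) = -5 (B(l) = -5 + (l*0)*√l = -5 + 0*√l = -5 + 0 = -5)
-82*(k + B(h(-5, 6))²) = -82*(-1 + (-5)²) = -82*(-1 + 25) = -82*24 = -1968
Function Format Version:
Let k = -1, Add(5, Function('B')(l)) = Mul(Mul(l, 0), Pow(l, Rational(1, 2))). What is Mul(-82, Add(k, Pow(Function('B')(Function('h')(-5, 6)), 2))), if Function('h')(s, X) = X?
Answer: -1968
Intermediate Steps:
Function('B')(l) = -5 (Function('B')(l) = Add(-5, Mul(Mul(l, 0), Pow(l, Rational(1, 2)))) = Add(-5, Mul(0, Pow(l, Rational(1, 2)))) = Add(-5, 0) = -5)
Mul(-82, Add(k, Pow(Function('B')(Function('h')(-5, 6)), 2))) = Mul(-82, Add(-1, Pow(-5, 2))) = Mul(-82, Add(-1, 25)) = Mul(-82, 24) = -1968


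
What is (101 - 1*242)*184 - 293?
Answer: -26237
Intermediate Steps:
(101 - 1*242)*184 - 293 = (101 - 242)*184 - 293 = -141*184 - 293 = -25944 - 293 = -26237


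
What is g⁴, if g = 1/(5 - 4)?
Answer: 1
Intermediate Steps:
g = 1 (g = 1/1 = 1)
g⁴ = 1⁴ = 1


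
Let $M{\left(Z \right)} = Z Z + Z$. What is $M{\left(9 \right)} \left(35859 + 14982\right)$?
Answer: $4575690$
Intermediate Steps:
$M{\left(Z \right)} = Z + Z^{2}$ ($M{\left(Z \right)} = Z^{2} + Z = Z + Z^{2}$)
$M{\left(9 \right)} \left(35859 + 14982\right) = 9 \left(1 + 9\right) \left(35859 + 14982\right) = 9 \cdot 10 \cdot 50841 = 90 \cdot 50841 = 4575690$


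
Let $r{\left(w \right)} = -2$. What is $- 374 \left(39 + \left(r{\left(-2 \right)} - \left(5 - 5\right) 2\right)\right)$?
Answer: $-13838$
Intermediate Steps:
$- 374 \left(39 + \left(r{\left(-2 \right)} - \left(5 - 5\right) 2\right)\right) = - 374 \left(39 - \left(2 + \left(5 - 5\right) 2\right)\right) = - 374 \left(39 - \left(2 + 0 \cdot 2\right)\right) = - 374 \left(39 - 2\right) = \left(-374\right) 37 = -13838$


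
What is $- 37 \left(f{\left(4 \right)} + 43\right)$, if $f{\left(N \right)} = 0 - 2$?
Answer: $-1517$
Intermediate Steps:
$f{\left(N \right)} = -2$
$- 37 \left(f{\left(4 \right)} + 43\right) = - 37 \left(-2 + 43\right) = \left(-37\right) 41 = -1517$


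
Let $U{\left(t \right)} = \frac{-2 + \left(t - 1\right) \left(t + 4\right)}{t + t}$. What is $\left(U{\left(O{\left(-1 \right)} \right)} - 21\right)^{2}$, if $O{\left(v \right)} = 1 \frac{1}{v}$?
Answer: $289$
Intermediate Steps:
$O{\left(v \right)} = \frac{1}{v}$
$U{\left(t \right)} = \frac{-2 + \left(-1 + t\right) \left(4 + t\right)}{2 t}$
$\left(U{\left(O{\left(-1 \right)} \right)} - 21\right)^{2} = \left(\frac{-6 + \frac{3 + \frac{1}{-1}}{-1}}{2 \frac{1}{-1}} - 21\right)^{2} = \left(\frac{-6 - \left(3 - 1\right)}{2 \left(-1\right)} - 21\right)^{2} = \left(\frac{1}{2} \left(-1\right) \left(-6 - 2\right) - 21\right)^{2} = \left(\frac{1}{2} \left(-1\right) \left(-8\right) - 21\right)^{2} = \left(4 - 21\right)^{2} = \left(-17\right)^{2} = 289$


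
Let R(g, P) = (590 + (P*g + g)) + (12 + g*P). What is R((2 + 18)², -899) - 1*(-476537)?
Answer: -241661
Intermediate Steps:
R(g, P) = 602 + g + 2*P*g (R(g, P) = (590 + (g + P*g)) + (12 + P*g) = (590 + g + P*g) + (12 + P*g) = 602 + g + 2*P*g)
R((2 + 18)², -899) - 1*(-476537) = (602 + (2 + 18)² + 2*(-899)*(2 + 18)²) - 1*(-476537) = (602 + 20² + 2*(-899)*20²) + 476537 = (602 + 400 + 2*(-899)*400) + 476537 = (602 + 400 - 719200) + 476537 = -718198 + 476537 = -241661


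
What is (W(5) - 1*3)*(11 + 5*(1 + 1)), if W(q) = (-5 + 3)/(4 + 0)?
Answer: -147/2 ≈ -73.500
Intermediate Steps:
W(q) = -½ (W(q) = -2/4 = -2*¼ = -½)
(W(5) - 1*3)*(11 + 5*(1 + 1)) = (-½ - 1*3)*(11 + 5*(1 + 1)) = (-½ - 3)*(11 + 5*2) = -7*(11 + 10)/2 = -7/2*21 = -147/2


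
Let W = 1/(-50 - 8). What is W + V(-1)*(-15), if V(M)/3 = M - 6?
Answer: 18269/58 ≈ 314.98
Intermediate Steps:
W = -1/58 (W = 1/(-58) = -1/58 ≈ -0.017241)
V(M) = -18 + 3*M (V(M) = 3*(M - 6) = 3*(-6 + M) = -18 + 3*M)
W + V(-1)*(-15) = -1/58 + (-18 + 3*(-1))*(-15) = -1/58 + (-18 - 3)*(-15) = -1/58 - 21*(-15) = -1/58 + 315 = 18269/58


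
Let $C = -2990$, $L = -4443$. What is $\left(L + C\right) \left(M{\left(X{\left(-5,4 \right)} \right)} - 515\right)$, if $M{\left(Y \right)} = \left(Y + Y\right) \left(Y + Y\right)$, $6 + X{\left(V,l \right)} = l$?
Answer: $3709067$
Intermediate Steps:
$X{\left(V,l \right)} = -6 + l$
$M{\left(Y \right)} = 4 Y^{2}$ ($M{\left(Y \right)} = 2 Y 2 Y = 4 Y^{2}$)
$\left(L + C\right) \left(M{\left(X{\left(-5,4 \right)} \right)} - 515\right) = \left(-4443 - 2990\right) \left(4 \left(-6 + 4\right)^{2} - 515\right) = - 7433 \left(4 \left(-2\right)^{2} - 515\right) = - 7433 \left(4 \cdot 4 - 515\right) = - 7433 \left(16 - 515\right) = \left(-7433\right) \left(-499\right) = 3709067$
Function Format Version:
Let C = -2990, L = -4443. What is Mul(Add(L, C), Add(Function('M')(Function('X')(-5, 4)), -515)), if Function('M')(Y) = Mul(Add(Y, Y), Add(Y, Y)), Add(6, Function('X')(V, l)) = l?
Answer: 3709067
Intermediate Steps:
Function('X')(V, l) = Add(-6, l)
Function('M')(Y) = Mul(4, Pow(Y, 2)) (Function('M')(Y) = Mul(Mul(2, Y), Mul(2, Y)) = Mul(4, Pow(Y, 2)))
Mul(Add(L, C), Add(Function('M')(Function('X')(-5, 4)), -515)) = Mul(Add(-4443, -2990), Add(Mul(4, Pow(Add(-6, 4), 2)), -515)) = Mul(-7433, Add(Mul(4, Pow(-2, 2)), -515)) = Mul(-7433, Add(Mul(4, 4), -515)) = Mul(-7433, Add(16, -515)) = Mul(-7433, -499) = 3709067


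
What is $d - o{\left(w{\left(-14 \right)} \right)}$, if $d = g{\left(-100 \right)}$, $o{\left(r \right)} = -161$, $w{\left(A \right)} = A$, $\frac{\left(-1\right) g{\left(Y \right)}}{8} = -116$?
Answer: $1089$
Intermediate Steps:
$g{\left(Y \right)} = 928$ ($g{\left(Y \right)} = \left(-8\right) \left(-116\right) = 928$)
$d = 928$
$d - o{\left(w{\left(-14 \right)} \right)} = 928 - -161 = 928 + 161 = 1089$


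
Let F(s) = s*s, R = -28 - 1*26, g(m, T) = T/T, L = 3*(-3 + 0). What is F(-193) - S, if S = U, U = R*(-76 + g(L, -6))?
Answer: 33199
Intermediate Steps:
L = -9 (L = 3*(-3) = -9)
g(m, T) = 1
R = -54 (R = -28 - 26 = -54)
F(s) = s**2
U = 4050 (U = -54*(-76 + 1) = -54*(-75) = 4050)
S = 4050
F(-193) - S = (-193)**2 - 1*4050 = 37249 - 4050 = 33199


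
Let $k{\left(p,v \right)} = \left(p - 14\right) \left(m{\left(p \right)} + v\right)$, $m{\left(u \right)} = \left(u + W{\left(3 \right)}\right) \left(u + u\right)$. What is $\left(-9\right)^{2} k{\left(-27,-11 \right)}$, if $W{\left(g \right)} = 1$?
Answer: $-4626153$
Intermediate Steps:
$m{\left(u \right)} = 2 u \left(1 + u\right)$ ($m{\left(u \right)} = \left(u + 1\right) \left(u + u\right) = \left(1 + u\right) 2 u = 2 u \left(1 + u\right)$)
$k{\left(p,v \right)} = \left(-14 + p\right) \left(v + 2 p \left(1 + p\right)\right)$ ($k{\left(p,v \right)} = \left(p - 14\right) \left(2 p \left(1 + p\right) + v\right) = \left(-14 + p\right) \left(v + 2 p \left(1 + p\right)\right)$)
$\left(-9\right)^{2} k{\left(-27,-11 \right)} = \left(-9\right)^{2} \left(\left(-28\right) \left(-27\right) - 26 \left(-27\right)^{2} - -154 + 2 \left(-27\right)^{3} - -297\right) = 81 \left(756 - 18954 + 154 + 2 \left(-19683\right) + 297\right) = 81 \left(756 - 18954 + 154 - 39366 + 297\right) = 81 \left(-57113\right) = -4626153$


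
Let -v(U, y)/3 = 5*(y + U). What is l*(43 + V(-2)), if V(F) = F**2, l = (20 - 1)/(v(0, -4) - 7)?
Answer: 893/53 ≈ 16.849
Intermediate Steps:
v(U, y) = -15*U - 15*y (v(U, y) = -15*(y + U) = -15*(U + y) = -3*(5*U + 5*y) = -15*U - 15*y)
l = 19/53 (l = (20 - 1)/((-15*0 - 15*(-4)) - 7) = 19/((0 + 60) - 7) = 19/(60 - 7) = 19/53 ≈ 0.35849)
l*(43 + V(-2)) = 19*(43 + (-2)**2)/53 = 19*(43 + 4)/53 = (19/53)*47 = 893/53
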